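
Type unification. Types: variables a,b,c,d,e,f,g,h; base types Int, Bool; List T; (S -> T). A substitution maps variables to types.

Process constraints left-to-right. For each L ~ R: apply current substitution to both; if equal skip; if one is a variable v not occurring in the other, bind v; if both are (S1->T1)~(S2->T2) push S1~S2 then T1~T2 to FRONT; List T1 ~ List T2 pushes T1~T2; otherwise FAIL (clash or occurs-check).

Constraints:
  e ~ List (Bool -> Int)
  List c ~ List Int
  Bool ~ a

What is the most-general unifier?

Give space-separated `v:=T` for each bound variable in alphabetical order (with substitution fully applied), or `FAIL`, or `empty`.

Answer: a:=Bool c:=Int e:=List (Bool -> Int)

Derivation:
step 1: unify e ~ List (Bool -> Int)  [subst: {-} | 2 pending]
  bind e := List (Bool -> Int)
step 2: unify List c ~ List Int  [subst: {e:=List (Bool -> Int)} | 1 pending]
  -> decompose List: push c~Int
step 3: unify c ~ Int  [subst: {e:=List (Bool -> Int)} | 1 pending]
  bind c := Int
step 4: unify Bool ~ a  [subst: {e:=List (Bool -> Int), c:=Int} | 0 pending]
  bind a := Bool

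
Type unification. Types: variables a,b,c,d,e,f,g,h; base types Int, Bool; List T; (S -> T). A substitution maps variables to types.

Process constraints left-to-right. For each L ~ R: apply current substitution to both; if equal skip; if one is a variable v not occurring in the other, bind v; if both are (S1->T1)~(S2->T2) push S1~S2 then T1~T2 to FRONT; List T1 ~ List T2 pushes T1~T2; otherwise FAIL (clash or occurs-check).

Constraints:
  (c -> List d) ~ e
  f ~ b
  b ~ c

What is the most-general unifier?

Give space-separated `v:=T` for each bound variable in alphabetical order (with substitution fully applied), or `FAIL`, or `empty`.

step 1: unify (c -> List d) ~ e  [subst: {-} | 2 pending]
  bind e := (c -> List d)
step 2: unify f ~ b  [subst: {e:=(c -> List d)} | 1 pending]
  bind f := b
step 3: unify b ~ c  [subst: {e:=(c -> List d), f:=b} | 0 pending]
  bind b := c

Answer: b:=c e:=(c -> List d) f:=c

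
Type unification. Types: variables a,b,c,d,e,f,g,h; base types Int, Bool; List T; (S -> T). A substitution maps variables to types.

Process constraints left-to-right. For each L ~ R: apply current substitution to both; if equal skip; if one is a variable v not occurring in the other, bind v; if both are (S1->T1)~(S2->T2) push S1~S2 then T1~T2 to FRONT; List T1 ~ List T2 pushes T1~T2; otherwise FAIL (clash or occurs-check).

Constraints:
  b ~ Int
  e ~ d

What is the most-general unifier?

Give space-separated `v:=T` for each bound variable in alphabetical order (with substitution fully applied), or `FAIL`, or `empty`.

step 1: unify b ~ Int  [subst: {-} | 1 pending]
  bind b := Int
step 2: unify e ~ d  [subst: {b:=Int} | 0 pending]
  bind e := d

Answer: b:=Int e:=d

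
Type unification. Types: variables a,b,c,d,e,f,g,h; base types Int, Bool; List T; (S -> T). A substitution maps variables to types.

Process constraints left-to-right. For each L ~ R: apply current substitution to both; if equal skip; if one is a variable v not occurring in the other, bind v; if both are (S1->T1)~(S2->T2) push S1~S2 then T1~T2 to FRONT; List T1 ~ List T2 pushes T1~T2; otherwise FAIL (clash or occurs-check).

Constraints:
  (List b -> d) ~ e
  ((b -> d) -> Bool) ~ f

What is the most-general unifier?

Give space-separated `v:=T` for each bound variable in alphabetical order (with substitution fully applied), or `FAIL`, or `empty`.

Answer: e:=(List b -> d) f:=((b -> d) -> Bool)

Derivation:
step 1: unify (List b -> d) ~ e  [subst: {-} | 1 pending]
  bind e := (List b -> d)
step 2: unify ((b -> d) -> Bool) ~ f  [subst: {e:=(List b -> d)} | 0 pending]
  bind f := ((b -> d) -> Bool)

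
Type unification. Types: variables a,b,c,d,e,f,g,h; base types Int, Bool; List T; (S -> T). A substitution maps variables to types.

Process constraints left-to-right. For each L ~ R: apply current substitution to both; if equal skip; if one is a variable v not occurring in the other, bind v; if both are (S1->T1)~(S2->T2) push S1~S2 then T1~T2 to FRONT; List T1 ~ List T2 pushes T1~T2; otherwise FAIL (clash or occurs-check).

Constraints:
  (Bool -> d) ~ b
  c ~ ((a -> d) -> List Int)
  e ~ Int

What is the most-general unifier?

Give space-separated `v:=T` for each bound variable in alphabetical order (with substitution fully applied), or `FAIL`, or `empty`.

step 1: unify (Bool -> d) ~ b  [subst: {-} | 2 pending]
  bind b := (Bool -> d)
step 2: unify c ~ ((a -> d) -> List Int)  [subst: {b:=(Bool -> d)} | 1 pending]
  bind c := ((a -> d) -> List Int)
step 3: unify e ~ Int  [subst: {b:=(Bool -> d), c:=((a -> d) -> List Int)} | 0 pending]
  bind e := Int

Answer: b:=(Bool -> d) c:=((a -> d) -> List Int) e:=Int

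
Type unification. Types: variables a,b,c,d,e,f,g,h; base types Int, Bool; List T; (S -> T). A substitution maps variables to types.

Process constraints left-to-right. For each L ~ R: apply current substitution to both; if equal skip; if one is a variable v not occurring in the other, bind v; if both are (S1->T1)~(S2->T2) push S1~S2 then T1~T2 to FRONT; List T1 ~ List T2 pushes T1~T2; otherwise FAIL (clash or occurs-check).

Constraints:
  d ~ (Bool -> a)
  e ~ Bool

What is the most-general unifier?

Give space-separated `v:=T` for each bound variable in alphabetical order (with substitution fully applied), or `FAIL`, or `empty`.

step 1: unify d ~ (Bool -> a)  [subst: {-} | 1 pending]
  bind d := (Bool -> a)
step 2: unify e ~ Bool  [subst: {d:=(Bool -> a)} | 0 pending]
  bind e := Bool

Answer: d:=(Bool -> a) e:=Bool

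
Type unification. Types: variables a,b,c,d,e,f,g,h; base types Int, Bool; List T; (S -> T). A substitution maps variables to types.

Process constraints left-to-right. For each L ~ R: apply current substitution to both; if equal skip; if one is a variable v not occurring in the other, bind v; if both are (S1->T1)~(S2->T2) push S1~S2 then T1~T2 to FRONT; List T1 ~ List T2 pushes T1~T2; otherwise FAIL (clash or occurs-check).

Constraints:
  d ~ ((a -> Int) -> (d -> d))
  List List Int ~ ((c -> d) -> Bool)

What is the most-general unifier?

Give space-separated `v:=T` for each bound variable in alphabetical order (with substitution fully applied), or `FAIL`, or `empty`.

step 1: unify d ~ ((a -> Int) -> (d -> d))  [subst: {-} | 1 pending]
  occurs-check fail: d in ((a -> Int) -> (d -> d))

Answer: FAIL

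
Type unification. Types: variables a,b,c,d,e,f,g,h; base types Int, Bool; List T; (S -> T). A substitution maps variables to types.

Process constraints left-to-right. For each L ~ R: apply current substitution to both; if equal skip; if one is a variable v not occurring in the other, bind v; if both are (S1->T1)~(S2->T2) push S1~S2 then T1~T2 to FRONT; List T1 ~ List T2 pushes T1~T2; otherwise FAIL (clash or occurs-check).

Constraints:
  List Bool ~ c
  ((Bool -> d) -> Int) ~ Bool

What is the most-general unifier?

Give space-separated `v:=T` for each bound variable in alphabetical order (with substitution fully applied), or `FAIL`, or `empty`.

step 1: unify List Bool ~ c  [subst: {-} | 1 pending]
  bind c := List Bool
step 2: unify ((Bool -> d) -> Int) ~ Bool  [subst: {c:=List Bool} | 0 pending]
  clash: ((Bool -> d) -> Int) vs Bool

Answer: FAIL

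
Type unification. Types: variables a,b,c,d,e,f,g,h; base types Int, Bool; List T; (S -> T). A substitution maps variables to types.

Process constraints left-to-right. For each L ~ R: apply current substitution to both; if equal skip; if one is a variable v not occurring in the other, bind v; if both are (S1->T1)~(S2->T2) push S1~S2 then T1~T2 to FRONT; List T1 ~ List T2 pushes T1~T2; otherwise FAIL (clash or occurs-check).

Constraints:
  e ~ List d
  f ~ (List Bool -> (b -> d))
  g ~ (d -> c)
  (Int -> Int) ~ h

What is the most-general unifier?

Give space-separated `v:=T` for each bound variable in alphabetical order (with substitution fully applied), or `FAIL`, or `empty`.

step 1: unify e ~ List d  [subst: {-} | 3 pending]
  bind e := List d
step 2: unify f ~ (List Bool -> (b -> d))  [subst: {e:=List d} | 2 pending]
  bind f := (List Bool -> (b -> d))
step 3: unify g ~ (d -> c)  [subst: {e:=List d, f:=(List Bool -> (b -> d))} | 1 pending]
  bind g := (d -> c)
step 4: unify (Int -> Int) ~ h  [subst: {e:=List d, f:=(List Bool -> (b -> d)), g:=(d -> c)} | 0 pending]
  bind h := (Int -> Int)

Answer: e:=List d f:=(List Bool -> (b -> d)) g:=(d -> c) h:=(Int -> Int)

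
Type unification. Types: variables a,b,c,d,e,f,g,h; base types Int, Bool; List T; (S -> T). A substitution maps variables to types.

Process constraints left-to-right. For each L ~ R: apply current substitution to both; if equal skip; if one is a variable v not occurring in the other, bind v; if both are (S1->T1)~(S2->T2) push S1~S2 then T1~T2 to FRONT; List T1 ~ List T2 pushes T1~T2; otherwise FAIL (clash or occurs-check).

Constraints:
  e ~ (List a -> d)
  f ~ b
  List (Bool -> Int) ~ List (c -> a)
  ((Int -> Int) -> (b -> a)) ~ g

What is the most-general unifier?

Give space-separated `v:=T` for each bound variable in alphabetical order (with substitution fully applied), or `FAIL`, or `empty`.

step 1: unify e ~ (List a -> d)  [subst: {-} | 3 pending]
  bind e := (List a -> d)
step 2: unify f ~ b  [subst: {e:=(List a -> d)} | 2 pending]
  bind f := b
step 3: unify List (Bool -> Int) ~ List (c -> a)  [subst: {e:=(List a -> d), f:=b} | 1 pending]
  -> decompose List: push (Bool -> Int)~(c -> a)
step 4: unify (Bool -> Int) ~ (c -> a)  [subst: {e:=(List a -> d), f:=b} | 1 pending]
  -> decompose arrow: push Bool~c, Int~a
step 5: unify Bool ~ c  [subst: {e:=(List a -> d), f:=b} | 2 pending]
  bind c := Bool
step 6: unify Int ~ a  [subst: {e:=(List a -> d), f:=b, c:=Bool} | 1 pending]
  bind a := Int
step 7: unify ((Int -> Int) -> (b -> Int)) ~ g  [subst: {e:=(List a -> d), f:=b, c:=Bool, a:=Int} | 0 pending]
  bind g := ((Int -> Int) -> (b -> Int))

Answer: a:=Int c:=Bool e:=(List Int -> d) f:=b g:=((Int -> Int) -> (b -> Int))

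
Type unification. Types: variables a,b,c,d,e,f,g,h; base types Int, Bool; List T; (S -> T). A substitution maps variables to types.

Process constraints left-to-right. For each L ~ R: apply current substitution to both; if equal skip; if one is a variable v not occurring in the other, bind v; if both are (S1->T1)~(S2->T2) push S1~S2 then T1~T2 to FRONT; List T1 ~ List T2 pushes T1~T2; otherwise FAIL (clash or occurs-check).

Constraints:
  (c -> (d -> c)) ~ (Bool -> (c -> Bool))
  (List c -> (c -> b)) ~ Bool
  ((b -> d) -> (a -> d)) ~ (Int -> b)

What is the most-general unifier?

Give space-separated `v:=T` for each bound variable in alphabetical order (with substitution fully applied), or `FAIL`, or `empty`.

step 1: unify (c -> (d -> c)) ~ (Bool -> (c -> Bool))  [subst: {-} | 2 pending]
  -> decompose arrow: push c~Bool, (d -> c)~(c -> Bool)
step 2: unify c ~ Bool  [subst: {-} | 3 pending]
  bind c := Bool
step 3: unify (d -> Bool) ~ (Bool -> Bool)  [subst: {c:=Bool} | 2 pending]
  -> decompose arrow: push d~Bool, Bool~Bool
step 4: unify d ~ Bool  [subst: {c:=Bool} | 3 pending]
  bind d := Bool
step 5: unify Bool ~ Bool  [subst: {c:=Bool, d:=Bool} | 2 pending]
  -> identical, skip
step 6: unify (List Bool -> (Bool -> b)) ~ Bool  [subst: {c:=Bool, d:=Bool} | 1 pending]
  clash: (List Bool -> (Bool -> b)) vs Bool

Answer: FAIL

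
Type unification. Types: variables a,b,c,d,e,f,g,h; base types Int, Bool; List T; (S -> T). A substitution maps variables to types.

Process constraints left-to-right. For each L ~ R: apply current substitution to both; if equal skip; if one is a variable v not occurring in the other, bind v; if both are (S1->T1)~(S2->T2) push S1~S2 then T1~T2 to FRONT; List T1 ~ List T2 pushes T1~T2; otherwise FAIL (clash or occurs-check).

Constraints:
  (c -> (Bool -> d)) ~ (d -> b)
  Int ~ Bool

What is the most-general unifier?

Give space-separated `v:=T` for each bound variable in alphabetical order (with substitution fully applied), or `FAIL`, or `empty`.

Answer: FAIL

Derivation:
step 1: unify (c -> (Bool -> d)) ~ (d -> b)  [subst: {-} | 1 pending]
  -> decompose arrow: push c~d, (Bool -> d)~b
step 2: unify c ~ d  [subst: {-} | 2 pending]
  bind c := d
step 3: unify (Bool -> d) ~ b  [subst: {c:=d} | 1 pending]
  bind b := (Bool -> d)
step 4: unify Int ~ Bool  [subst: {c:=d, b:=(Bool -> d)} | 0 pending]
  clash: Int vs Bool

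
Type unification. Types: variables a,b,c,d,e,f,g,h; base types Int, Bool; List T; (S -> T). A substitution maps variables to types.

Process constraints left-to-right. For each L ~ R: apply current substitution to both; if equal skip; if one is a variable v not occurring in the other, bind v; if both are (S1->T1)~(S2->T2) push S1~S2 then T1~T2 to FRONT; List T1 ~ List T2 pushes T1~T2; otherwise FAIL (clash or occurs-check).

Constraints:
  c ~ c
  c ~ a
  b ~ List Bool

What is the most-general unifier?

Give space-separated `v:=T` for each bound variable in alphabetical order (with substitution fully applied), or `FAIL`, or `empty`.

Answer: b:=List Bool c:=a

Derivation:
step 1: unify c ~ c  [subst: {-} | 2 pending]
  -> identical, skip
step 2: unify c ~ a  [subst: {-} | 1 pending]
  bind c := a
step 3: unify b ~ List Bool  [subst: {c:=a} | 0 pending]
  bind b := List Bool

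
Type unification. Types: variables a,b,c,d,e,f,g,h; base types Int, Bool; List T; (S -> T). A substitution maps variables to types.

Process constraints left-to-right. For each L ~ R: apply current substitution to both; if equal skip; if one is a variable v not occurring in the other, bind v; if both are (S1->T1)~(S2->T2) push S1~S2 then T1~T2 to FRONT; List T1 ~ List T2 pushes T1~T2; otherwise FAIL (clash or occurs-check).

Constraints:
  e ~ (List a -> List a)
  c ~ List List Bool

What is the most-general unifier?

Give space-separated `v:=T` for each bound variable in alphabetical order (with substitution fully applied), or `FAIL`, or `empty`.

Answer: c:=List List Bool e:=(List a -> List a)

Derivation:
step 1: unify e ~ (List a -> List a)  [subst: {-} | 1 pending]
  bind e := (List a -> List a)
step 2: unify c ~ List List Bool  [subst: {e:=(List a -> List a)} | 0 pending]
  bind c := List List Bool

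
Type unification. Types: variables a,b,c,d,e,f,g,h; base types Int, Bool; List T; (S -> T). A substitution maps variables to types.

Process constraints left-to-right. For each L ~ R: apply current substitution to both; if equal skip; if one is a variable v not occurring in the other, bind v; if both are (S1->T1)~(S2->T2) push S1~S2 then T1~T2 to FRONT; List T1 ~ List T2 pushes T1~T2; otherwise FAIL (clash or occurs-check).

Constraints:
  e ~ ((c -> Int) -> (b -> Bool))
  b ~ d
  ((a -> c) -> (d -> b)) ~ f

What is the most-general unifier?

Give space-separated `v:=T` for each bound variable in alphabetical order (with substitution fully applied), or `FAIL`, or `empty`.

step 1: unify e ~ ((c -> Int) -> (b -> Bool))  [subst: {-} | 2 pending]
  bind e := ((c -> Int) -> (b -> Bool))
step 2: unify b ~ d  [subst: {e:=((c -> Int) -> (b -> Bool))} | 1 pending]
  bind b := d
step 3: unify ((a -> c) -> (d -> d)) ~ f  [subst: {e:=((c -> Int) -> (b -> Bool)), b:=d} | 0 pending]
  bind f := ((a -> c) -> (d -> d))

Answer: b:=d e:=((c -> Int) -> (d -> Bool)) f:=((a -> c) -> (d -> d))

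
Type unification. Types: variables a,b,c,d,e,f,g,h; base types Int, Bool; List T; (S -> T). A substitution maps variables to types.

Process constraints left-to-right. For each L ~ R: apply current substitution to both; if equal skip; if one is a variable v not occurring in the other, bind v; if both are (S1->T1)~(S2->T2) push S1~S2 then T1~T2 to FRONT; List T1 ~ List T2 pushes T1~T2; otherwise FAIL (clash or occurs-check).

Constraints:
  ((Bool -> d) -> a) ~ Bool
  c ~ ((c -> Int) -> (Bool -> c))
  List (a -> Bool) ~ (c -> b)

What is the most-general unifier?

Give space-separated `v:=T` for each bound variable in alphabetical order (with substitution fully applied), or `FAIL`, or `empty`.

step 1: unify ((Bool -> d) -> a) ~ Bool  [subst: {-} | 2 pending]
  clash: ((Bool -> d) -> a) vs Bool

Answer: FAIL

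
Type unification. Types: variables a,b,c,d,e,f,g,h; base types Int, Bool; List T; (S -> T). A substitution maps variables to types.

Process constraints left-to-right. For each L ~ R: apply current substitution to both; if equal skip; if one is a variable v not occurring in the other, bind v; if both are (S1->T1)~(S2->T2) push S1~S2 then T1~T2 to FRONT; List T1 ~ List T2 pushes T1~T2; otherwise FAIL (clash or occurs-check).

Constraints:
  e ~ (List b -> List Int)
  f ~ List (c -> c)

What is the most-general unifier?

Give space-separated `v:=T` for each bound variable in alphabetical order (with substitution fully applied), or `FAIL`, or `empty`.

step 1: unify e ~ (List b -> List Int)  [subst: {-} | 1 pending]
  bind e := (List b -> List Int)
step 2: unify f ~ List (c -> c)  [subst: {e:=(List b -> List Int)} | 0 pending]
  bind f := List (c -> c)

Answer: e:=(List b -> List Int) f:=List (c -> c)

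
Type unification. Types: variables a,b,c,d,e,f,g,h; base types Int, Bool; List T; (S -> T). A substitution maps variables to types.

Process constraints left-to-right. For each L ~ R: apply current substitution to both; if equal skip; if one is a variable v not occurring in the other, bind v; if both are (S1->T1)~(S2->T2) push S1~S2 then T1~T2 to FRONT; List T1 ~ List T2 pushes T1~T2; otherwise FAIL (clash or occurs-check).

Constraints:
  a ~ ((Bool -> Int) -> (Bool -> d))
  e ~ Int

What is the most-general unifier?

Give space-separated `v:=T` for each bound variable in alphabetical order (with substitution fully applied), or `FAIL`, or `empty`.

step 1: unify a ~ ((Bool -> Int) -> (Bool -> d))  [subst: {-} | 1 pending]
  bind a := ((Bool -> Int) -> (Bool -> d))
step 2: unify e ~ Int  [subst: {a:=((Bool -> Int) -> (Bool -> d))} | 0 pending]
  bind e := Int

Answer: a:=((Bool -> Int) -> (Bool -> d)) e:=Int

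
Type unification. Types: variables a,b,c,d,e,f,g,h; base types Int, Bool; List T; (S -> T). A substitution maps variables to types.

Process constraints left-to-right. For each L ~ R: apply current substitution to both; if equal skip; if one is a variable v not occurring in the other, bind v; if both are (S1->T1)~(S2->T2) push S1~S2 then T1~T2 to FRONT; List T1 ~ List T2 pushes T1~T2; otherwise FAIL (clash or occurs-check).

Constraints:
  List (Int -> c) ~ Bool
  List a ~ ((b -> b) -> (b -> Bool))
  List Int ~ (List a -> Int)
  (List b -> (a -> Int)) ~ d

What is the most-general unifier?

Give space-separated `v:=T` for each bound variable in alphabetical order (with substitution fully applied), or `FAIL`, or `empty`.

Answer: FAIL

Derivation:
step 1: unify List (Int -> c) ~ Bool  [subst: {-} | 3 pending]
  clash: List (Int -> c) vs Bool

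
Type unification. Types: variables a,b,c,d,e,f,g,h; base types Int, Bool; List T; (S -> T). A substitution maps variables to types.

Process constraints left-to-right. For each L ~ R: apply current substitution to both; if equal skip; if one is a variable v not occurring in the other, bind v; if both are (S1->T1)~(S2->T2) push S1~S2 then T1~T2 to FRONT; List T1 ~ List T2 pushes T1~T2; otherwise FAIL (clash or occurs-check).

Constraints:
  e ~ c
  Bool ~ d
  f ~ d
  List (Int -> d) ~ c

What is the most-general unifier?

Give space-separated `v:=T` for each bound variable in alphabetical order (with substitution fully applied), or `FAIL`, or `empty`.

Answer: c:=List (Int -> Bool) d:=Bool e:=List (Int -> Bool) f:=Bool

Derivation:
step 1: unify e ~ c  [subst: {-} | 3 pending]
  bind e := c
step 2: unify Bool ~ d  [subst: {e:=c} | 2 pending]
  bind d := Bool
step 3: unify f ~ Bool  [subst: {e:=c, d:=Bool} | 1 pending]
  bind f := Bool
step 4: unify List (Int -> Bool) ~ c  [subst: {e:=c, d:=Bool, f:=Bool} | 0 pending]
  bind c := List (Int -> Bool)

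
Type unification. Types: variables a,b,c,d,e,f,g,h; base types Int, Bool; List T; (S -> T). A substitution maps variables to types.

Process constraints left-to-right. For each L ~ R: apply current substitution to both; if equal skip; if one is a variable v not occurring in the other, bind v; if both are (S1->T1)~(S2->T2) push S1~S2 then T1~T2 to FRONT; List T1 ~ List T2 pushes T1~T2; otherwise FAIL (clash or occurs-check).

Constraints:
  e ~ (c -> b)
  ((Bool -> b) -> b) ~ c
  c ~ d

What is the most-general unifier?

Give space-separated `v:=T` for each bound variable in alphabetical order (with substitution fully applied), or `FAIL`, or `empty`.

step 1: unify e ~ (c -> b)  [subst: {-} | 2 pending]
  bind e := (c -> b)
step 2: unify ((Bool -> b) -> b) ~ c  [subst: {e:=(c -> b)} | 1 pending]
  bind c := ((Bool -> b) -> b)
step 3: unify ((Bool -> b) -> b) ~ d  [subst: {e:=(c -> b), c:=((Bool -> b) -> b)} | 0 pending]
  bind d := ((Bool -> b) -> b)

Answer: c:=((Bool -> b) -> b) d:=((Bool -> b) -> b) e:=(((Bool -> b) -> b) -> b)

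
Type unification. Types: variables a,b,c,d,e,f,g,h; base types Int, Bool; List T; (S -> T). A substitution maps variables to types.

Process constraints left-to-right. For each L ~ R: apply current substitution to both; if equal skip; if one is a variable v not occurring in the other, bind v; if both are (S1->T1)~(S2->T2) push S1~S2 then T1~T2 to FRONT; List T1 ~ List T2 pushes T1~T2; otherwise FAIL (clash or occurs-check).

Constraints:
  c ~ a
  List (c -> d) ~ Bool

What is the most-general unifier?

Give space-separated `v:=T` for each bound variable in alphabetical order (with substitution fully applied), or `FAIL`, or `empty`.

Answer: FAIL

Derivation:
step 1: unify c ~ a  [subst: {-} | 1 pending]
  bind c := a
step 2: unify List (a -> d) ~ Bool  [subst: {c:=a} | 0 pending]
  clash: List (a -> d) vs Bool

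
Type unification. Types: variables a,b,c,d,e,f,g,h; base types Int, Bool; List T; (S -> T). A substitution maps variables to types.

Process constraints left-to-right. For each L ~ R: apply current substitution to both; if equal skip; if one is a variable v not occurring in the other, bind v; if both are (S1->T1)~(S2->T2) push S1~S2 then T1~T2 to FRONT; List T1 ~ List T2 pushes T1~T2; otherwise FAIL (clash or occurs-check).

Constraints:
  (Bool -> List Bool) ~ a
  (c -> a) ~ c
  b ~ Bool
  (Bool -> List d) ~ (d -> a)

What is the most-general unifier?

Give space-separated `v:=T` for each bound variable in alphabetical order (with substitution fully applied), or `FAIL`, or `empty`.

Answer: FAIL

Derivation:
step 1: unify (Bool -> List Bool) ~ a  [subst: {-} | 3 pending]
  bind a := (Bool -> List Bool)
step 2: unify (c -> (Bool -> List Bool)) ~ c  [subst: {a:=(Bool -> List Bool)} | 2 pending]
  occurs-check fail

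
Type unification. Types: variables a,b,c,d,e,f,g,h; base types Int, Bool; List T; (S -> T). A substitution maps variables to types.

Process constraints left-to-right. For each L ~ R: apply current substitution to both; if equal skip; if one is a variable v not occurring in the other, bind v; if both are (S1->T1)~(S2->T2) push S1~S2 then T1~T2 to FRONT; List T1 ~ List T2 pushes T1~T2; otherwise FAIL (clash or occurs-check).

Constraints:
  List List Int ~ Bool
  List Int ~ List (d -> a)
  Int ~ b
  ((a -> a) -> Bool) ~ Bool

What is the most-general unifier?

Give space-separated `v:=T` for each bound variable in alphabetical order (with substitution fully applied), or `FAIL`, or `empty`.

Answer: FAIL

Derivation:
step 1: unify List List Int ~ Bool  [subst: {-} | 3 pending]
  clash: List List Int vs Bool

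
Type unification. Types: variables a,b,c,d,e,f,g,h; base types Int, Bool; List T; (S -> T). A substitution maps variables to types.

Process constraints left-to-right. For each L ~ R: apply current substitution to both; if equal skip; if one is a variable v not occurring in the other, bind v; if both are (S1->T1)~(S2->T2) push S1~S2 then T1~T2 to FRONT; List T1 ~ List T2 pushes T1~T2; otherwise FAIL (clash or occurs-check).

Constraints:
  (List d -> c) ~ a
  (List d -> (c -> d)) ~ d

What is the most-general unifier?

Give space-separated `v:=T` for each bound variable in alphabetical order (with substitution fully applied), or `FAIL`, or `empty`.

step 1: unify (List d -> c) ~ a  [subst: {-} | 1 pending]
  bind a := (List d -> c)
step 2: unify (List d -> (c -> d)) ~ d  [subst: {a:=(List d -> c)} | 0 pending]
  occurs-check fail

Answer: FAIL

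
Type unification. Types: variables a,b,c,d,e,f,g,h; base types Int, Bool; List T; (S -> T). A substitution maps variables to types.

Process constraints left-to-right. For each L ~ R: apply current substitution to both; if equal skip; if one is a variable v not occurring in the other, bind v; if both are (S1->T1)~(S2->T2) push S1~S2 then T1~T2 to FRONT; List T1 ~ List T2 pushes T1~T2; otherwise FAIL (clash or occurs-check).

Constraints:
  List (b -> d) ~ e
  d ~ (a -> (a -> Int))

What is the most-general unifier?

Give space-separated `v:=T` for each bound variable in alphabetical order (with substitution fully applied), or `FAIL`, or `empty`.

step 1: unify List (b -> d) ~ e  [subst: {-} | 1 pending]
  bind e := List (b -> d)
step 2: unify d ~ (a -> (a -> Int))  [subst: {e:=List (b -> d)} | 0 pending]
  bind d := (a -> (a -> Int))

Answer: d:=(a -> (a -> Int)) e:=List (b -> (a -> (a -> Int)))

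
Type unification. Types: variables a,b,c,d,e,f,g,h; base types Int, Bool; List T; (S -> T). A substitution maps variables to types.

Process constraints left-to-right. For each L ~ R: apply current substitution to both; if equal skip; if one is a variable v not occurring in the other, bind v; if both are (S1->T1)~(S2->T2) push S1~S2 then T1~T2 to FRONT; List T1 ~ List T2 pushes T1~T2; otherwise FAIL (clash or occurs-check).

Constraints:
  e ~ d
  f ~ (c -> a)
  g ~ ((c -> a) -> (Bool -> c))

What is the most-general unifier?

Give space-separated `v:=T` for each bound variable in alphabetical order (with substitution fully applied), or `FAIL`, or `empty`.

step 1: unify e ~ d  [subst: {-} | 2 pending]
  bind e := d
step 2: unify f ~ (c -> a)  [subst: {e:=d} | 1 pending]
  bind f := (c -> a)
step 3: unify g ~ ((c -> a) -> (Bool -> c))  [subst: {e:=d, f:=(c -> a)} | 0 pending]
  bind g := ((c -> a) -> (Bool -> c))

Answer: e:=d f:=(c -> a) g:=((c -> a) -> (Bool -> c))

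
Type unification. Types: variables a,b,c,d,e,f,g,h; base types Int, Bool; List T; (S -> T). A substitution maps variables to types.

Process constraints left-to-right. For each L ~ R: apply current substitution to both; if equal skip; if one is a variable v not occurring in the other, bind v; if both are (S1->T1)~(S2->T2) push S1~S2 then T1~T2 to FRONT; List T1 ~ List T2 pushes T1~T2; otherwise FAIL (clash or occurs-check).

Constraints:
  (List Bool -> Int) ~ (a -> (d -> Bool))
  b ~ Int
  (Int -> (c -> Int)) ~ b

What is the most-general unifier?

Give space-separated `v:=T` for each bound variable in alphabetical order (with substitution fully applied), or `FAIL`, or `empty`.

step 1: unify (List Bool -> Int) ~ (a -> (d -> Bool))  [subst: {-} | 2 pending]
  -> decompose arrow: push List Bool~a, Int~(d -> Bool)
step 2: unify List Bool ~ a  [subst: {-} | 3 pending]
  bind a := List Bool
step 3: unify Int ~ (d -> Bool)  [subst: {a:=List Bool} | 2 pending]
  clash: Int vs (d -> Bool)

Answer: FAIL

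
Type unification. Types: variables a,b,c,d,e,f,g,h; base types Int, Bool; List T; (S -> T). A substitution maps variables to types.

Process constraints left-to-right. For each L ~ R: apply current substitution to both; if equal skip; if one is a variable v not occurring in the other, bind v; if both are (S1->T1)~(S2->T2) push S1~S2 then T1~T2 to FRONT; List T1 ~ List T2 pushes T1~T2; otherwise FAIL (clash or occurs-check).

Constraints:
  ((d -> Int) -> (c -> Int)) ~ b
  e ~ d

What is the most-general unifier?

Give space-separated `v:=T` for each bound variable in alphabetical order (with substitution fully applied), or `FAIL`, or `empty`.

step 1: unify ((d -> Int) -> (c -> Int)) ~ b  [subst: {-} | 1 pending]
  bind b := ((d -> Int) -> (c -> Int))
step 2: unify e ~ d  [subst: {b:=((d -> Int) -> (c -> Int))} | 0 pending]
  bind e := d

Answer: b:=((d -> Int) -> (c -> Int)) e:=d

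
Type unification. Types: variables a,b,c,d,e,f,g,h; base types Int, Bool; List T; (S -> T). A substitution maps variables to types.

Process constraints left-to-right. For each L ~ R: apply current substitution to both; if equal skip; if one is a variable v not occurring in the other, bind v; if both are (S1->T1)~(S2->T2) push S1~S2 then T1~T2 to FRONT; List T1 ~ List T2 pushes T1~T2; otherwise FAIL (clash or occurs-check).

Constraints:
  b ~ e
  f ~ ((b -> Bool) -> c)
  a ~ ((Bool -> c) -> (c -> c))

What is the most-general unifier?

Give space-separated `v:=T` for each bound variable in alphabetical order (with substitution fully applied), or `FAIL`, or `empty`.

step 1: unify b ~ e  [subst: {-} | 2 pending]
  bind b := e
step 2: unify f ~ ((e -> Bool) -> c)  [subst: {b:=e} | 1 pending]
  bind f := ((e -> Bool) -> c)
step 3: unify a ~ ((Bool -> c) -> (c -> c))  [subst: {b:=e, f:=((e -> Bool) -> c)} | 0 pending]
  bind a := ((Bool -> c) -> (c -> c))

Answer: a:=((Bool -> c) -> (c -> c)) b:=e f:=((e -> Bool) -> c)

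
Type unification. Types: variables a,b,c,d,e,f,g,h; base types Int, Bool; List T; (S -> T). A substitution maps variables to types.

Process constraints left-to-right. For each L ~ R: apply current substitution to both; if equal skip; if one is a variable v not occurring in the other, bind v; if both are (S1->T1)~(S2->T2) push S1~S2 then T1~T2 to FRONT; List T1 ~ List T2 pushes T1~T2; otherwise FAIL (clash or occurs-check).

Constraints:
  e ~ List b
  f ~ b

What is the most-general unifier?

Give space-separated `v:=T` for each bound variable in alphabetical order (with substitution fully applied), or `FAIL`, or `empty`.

step 1: unify e ~ List b  [subst: {-} | 1 pending]
  bind e := List b
step 2: unify f ~ b  [subst: {e:=List b} | 0 pending]
  bind f := b

Answer: e:=List b f:=b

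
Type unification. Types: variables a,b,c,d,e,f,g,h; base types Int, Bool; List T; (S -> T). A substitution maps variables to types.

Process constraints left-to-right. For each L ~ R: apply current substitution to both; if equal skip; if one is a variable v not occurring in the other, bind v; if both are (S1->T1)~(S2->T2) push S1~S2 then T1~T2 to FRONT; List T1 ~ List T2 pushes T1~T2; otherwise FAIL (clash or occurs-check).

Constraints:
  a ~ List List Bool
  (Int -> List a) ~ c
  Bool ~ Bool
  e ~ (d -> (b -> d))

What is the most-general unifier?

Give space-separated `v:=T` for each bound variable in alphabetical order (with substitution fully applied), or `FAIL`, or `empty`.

step 1: unify a ~ List List Bool  [subst: {-} | 3 pending]
  bind a := List List Bool
step 2: unify (Int -> List List List Bool) ~ c  [subst: {a:=List List Bool} | 2 pending]
  bind c := (Int -> List List List Bool)
step 3: unify Bool ~ Bool  [subst: {a:=List List Bool, c:=(Int -> List List List Bool)} | 1 pending]
  -> identical, skip
step 4: unify e ~ (d -> (b -> d))  [subst: {a:=List List Bool, c:=(Int -> List List List Bool)} | 0 pending]
  bind e := (d -> (b -> d))

Answer: a:=List List Bool c:=(Int -> List List List Bool) e:=(d -> (b -> d))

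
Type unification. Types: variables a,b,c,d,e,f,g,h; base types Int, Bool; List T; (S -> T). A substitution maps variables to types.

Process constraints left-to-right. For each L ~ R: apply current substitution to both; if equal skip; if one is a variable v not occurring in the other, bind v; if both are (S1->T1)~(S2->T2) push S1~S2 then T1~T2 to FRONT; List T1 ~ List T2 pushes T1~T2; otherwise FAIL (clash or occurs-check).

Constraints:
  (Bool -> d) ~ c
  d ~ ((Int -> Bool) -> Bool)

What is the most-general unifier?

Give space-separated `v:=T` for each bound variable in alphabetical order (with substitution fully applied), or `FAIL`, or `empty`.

step 1: unify (Bool -> d) ~ c  [subst: {-} | 1 pending]
  bind c := (Bool -> d)
step 2: unify d ~ ((Int -> Bool) -> Bool)  [subst: {c:=(Bool -> d)} | 0 pending]
  bind d := ((Int -> Bool) -> Bool)

Answer: c:=(Bool -> ((Int -> Bool) -> Bool)) d:=((Int -> Bool) -> Bool)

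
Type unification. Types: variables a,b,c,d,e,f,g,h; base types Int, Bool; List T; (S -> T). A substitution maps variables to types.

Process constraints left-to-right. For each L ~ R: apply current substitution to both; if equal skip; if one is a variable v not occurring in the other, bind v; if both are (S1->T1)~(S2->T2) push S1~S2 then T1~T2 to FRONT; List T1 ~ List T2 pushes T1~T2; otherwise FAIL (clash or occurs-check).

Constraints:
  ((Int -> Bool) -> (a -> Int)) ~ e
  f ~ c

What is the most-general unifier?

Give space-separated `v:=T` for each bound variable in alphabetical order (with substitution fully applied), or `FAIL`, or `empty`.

step 1: unify ((Int -> Bool) -> (a -> Int)) ~ e  [subst: {-} | 1 pending]
  bind e := ((Int -> Bool) -> (a -> Int))
step 2: unify f ~ c  [subst: {e:=((Int -> Bool) -> (a -> Int))} | 0 pending]
  bind f := c

Answer: e:=((Int -> Bool) -> (a -> Int)) f:=c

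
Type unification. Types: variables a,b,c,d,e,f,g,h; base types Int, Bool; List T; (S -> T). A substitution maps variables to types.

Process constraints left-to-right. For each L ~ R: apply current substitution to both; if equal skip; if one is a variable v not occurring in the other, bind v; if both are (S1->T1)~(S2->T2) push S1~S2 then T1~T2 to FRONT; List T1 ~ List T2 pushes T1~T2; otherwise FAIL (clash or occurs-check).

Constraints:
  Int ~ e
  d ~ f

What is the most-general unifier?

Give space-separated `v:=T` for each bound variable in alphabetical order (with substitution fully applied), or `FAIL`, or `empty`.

step 1: unify Int ~ e  [subst: {-} | 1 pending]
  bind e := Int
step 2: unify d ~ f  [subst: {e:=Int} | 0 pending]
  bind d := f

Answer: d:=f e:=Int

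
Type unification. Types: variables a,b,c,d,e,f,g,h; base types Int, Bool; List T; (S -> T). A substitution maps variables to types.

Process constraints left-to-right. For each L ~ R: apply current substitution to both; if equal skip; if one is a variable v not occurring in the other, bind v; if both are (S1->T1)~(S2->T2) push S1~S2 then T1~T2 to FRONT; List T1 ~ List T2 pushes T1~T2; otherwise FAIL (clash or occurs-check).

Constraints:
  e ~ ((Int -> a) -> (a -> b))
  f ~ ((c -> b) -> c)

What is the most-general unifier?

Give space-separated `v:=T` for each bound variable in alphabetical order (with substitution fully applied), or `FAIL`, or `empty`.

step 1: unify e ~ ((Int -> a) -> (a -> b))  [subst: {-} | 1 pending]
  bind e := ((Int -> a) -> (a -> b))
step 2: unify f ~ ((c -> b) -> c)  [subst: {e:=((Int -> a) -> (a -> b))} | 0 pending]
  bind f := ((c -> b) -> c)

Answer: e:=((Int -> a) -> (a -> b)) f:=((c -> b) -> c)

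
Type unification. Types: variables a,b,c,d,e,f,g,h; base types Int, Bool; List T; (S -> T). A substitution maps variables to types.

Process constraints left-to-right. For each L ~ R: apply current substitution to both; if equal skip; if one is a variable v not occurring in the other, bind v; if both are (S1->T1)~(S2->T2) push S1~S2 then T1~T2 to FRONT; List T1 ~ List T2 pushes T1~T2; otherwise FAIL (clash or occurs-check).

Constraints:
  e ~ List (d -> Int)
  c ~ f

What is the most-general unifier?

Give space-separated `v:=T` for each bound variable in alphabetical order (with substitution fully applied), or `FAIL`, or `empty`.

step 1: unify e ~ List (d -> Int)  [subst: {-} | 1 pending]
  bind e := List (d -> Int)
step 2: unify c ~ f  [subst: {e:=List (d -> Int)} | 0 pending]
  bind c := f

Answer: c:=f e:=List (d -> Int)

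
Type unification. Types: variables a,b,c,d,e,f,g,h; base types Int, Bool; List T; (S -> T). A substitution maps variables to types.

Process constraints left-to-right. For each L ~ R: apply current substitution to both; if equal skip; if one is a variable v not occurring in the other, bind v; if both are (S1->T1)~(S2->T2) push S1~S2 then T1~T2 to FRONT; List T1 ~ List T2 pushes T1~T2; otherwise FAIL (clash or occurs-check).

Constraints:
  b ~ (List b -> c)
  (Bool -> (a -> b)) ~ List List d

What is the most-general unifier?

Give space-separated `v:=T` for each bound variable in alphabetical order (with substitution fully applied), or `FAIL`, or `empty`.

step 1: unify b ~ (List b -> c)  [subst: {-} | 1 pending]
  occurs-check fail: b in (List b -> c)

Answer: FAIL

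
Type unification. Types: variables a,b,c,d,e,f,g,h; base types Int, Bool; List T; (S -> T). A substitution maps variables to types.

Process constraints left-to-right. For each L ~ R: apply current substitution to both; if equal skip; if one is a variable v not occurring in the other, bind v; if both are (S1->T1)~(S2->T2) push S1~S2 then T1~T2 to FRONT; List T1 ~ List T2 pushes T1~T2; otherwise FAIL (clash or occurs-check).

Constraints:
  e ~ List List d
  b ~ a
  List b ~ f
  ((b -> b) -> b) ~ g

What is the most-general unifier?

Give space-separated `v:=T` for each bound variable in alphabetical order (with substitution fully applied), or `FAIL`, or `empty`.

step 1: unify e ~ List List d  [subst: {-} | 3 pending]
  bind e := List List d
step 2: unify b ~ a  [subst: {e:=List List d} | 2 pending]
  bind b := a
step 3: unify List a ~ f  [subst: {e:=List List d, b:=a} | 1 pending]
  bind f := List a
step 4: unify ((a -> a) -> a) ~ g  [subst: {e:=List List d, b:=a, f:=List a} | 0 pending]
  bind g := ((a -> a) -> a)

Answer: b:=a e:=List List d f:=List a g:=((a -> a) -> a)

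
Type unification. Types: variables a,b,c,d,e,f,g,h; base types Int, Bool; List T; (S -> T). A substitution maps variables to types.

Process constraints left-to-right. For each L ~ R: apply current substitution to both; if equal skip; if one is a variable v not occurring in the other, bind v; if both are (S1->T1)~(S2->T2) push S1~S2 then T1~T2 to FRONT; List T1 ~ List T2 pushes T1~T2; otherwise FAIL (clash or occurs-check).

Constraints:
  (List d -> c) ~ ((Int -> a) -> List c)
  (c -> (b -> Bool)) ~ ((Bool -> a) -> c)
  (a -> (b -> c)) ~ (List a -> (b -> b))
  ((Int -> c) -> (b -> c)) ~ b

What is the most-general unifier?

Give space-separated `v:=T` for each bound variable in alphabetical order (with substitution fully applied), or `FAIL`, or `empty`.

step 1: unify (List d -> c) ~ ((Int -> a) -> List c)  [subst: {-} | 3 pending]
  -> decompose arrow: push List d~(Int -> a), c~List c
step 2: unify List d ~ (Int -> a)  [subst: {-} | 4 pending]
  clash: List d vs (Int -> a)

Answer: FAIL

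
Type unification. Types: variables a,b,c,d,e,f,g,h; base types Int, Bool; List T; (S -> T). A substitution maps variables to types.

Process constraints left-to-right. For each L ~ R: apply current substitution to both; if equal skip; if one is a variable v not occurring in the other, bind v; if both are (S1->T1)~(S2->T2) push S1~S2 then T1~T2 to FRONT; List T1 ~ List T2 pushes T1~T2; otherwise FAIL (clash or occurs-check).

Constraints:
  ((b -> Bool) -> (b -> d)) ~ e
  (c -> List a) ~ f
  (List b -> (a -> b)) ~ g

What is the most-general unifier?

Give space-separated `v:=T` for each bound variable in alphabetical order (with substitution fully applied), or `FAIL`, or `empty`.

step 1: unify ((b -> Bool) -> (b -> d)) ~ e  [subst: {-} | 2 pending]
  bind e := ((b -> Bool) -> (b -> d))
step 2: unify (c -> List a) ~ f  [subst: {e:=((b -> Bool) -> (b -> d))} | 1 pending]
  bind f := (c -> List a)
step 3: unify (List b -> (a -> b)) ~ g  [subst: {e:=((b -> Bool) -> (b -> d)), f:=(c -> List a)} | 0 pending]
  bind g := (List b -> (a -> b))

Answer: e:=((b -> Bool) -> (b -> d)) f:=(c -> List a) g:=(List b -> (a -> b))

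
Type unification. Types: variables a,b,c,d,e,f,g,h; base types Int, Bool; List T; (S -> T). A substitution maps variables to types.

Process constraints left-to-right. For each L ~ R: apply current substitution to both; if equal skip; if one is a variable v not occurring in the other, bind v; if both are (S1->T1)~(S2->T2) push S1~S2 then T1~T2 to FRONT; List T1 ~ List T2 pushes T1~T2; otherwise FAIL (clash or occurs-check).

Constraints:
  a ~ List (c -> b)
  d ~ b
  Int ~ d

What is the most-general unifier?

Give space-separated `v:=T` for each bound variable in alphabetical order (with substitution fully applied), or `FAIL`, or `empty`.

step 1: unify a ~ List (c -> b)  [subst: {-} | 2 pending]
  bind a := List (c -> b)
step 2: unify d ~ b  [subst: {a:=List (c -> b)} | 1 pending]
  bind d := b
step 3: unify Int ~ b  [subst: {a:=List (c -> b), d:=b} | 0 pending]
  bind b := Int

Answer: a:=List (c -> Int) b:=Int d:=Int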